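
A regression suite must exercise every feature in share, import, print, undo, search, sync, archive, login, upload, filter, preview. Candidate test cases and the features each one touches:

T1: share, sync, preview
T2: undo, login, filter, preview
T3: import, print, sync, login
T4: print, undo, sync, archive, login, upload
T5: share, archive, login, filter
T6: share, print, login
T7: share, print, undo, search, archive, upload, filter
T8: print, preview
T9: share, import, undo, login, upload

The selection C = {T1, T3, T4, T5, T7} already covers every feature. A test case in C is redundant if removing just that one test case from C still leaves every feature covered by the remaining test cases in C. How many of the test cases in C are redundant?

Drop T1: preview uncovered — not redundant.
Drop T3: import uncovered — not redundant.
Drop T4: the rest still cover every feature — redundant.
Drop T5: the rest still cover every feature — redundant.
Drop T7: search uncovered — not redundant.
2 redundant: T4, T5.

2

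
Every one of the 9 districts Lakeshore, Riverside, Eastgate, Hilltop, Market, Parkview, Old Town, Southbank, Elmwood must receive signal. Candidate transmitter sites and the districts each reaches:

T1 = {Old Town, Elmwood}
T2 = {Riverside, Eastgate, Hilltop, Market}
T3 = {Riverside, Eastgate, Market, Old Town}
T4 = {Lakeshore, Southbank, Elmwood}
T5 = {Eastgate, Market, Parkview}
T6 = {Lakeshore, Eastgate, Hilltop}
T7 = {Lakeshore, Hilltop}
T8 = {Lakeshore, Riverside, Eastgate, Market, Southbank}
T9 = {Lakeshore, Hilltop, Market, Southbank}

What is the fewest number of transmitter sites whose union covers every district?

4

T1, T2, T4, T5 together cover {Lakeshore, Riverside, Eastgate, Hilltop, Market, Parkview, Old Town, Southbank, Elmwood} — every district.
No 3 of the 9 transmitter sites cover everything (all 84 triples fall short), so 4 is minimum.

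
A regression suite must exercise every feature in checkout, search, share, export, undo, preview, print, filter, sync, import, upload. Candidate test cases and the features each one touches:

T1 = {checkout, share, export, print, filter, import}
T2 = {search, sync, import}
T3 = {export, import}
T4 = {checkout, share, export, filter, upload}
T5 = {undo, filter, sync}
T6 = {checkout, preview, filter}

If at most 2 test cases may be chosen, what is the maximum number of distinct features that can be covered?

Choosing T1, T2 covers {checkout, search, share, export, print, filter, sync, import} — 8 features.
No choice of 2 test cases does better; here undo, preview, upload are left uncovered.

8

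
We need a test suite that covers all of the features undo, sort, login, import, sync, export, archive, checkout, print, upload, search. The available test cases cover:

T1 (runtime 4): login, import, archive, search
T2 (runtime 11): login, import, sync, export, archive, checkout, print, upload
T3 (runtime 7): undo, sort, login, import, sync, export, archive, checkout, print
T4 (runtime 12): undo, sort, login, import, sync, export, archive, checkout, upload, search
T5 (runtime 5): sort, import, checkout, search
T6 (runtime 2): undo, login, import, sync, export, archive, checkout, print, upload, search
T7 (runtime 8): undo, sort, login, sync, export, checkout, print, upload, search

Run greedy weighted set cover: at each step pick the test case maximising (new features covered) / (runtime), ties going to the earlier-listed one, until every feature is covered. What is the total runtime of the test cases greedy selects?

Pick 1: T6 adds 10 new (undo, login, import, sync, export, archive, checkout, print, upload, search) at runtime 2 (ratio 10/2).
Pick 2: T5 adds 1 new (sort) at runtime 5 (ratio 1/5).
Greedy total runtime: 2 + 5 = 7.

7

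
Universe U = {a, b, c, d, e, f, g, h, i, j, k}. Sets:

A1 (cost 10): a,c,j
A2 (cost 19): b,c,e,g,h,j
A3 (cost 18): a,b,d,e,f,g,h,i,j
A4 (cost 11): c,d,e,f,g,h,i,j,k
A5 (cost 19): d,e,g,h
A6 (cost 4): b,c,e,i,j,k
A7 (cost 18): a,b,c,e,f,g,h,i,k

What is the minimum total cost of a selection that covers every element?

22

A3, A6 cover every element at cost 18 + 4 = 22.
Any cover uses at least 2 sets; among all covering selections none totals below 22.
Greedy by coverage-per-cost would pick A6, A4, A1 for 25 — worse than the optimum 22.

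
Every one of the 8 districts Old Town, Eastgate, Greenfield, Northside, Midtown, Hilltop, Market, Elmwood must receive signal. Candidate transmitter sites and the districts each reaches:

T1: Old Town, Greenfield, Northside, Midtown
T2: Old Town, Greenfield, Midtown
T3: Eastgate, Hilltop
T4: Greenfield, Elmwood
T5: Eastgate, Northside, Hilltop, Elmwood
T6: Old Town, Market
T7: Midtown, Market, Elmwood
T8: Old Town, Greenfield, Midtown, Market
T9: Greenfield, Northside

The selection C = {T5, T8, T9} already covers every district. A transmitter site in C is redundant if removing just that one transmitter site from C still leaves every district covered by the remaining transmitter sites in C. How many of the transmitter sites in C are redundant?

1

Drop T5: Eastgate, Hilltop, Elmwood uncovered — not redundant.
Drop T8: Old Town, Midtown, Market uncovered — not redundant.
Drop T9: the rest still cover every district — redundant.
1 redundant: T9.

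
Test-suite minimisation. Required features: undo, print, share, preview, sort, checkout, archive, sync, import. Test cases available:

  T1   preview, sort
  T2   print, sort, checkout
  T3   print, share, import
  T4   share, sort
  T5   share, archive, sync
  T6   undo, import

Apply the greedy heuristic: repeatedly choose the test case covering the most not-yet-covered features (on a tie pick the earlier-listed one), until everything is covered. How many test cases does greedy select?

4

Pick 1: T2 covers 3 new features (print, sort, checkout).
Pick 2: T5 covers 3 new features (share, archive, sync).
Pick 3: T6 covers 2 new features (undo, import).
Pick 4: T1 covers 1 new features (preview).
Greedy uses 4 test cases.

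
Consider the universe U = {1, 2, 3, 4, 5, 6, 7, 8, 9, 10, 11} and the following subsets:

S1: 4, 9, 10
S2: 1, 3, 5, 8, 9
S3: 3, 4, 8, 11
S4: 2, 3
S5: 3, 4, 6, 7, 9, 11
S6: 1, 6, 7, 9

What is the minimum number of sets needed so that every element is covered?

S1, S2, S4, S5 together cover {1, 2, 3, 4, 5, 6, 7, 8, 9, 10, 11} — every element.
No 3 of the 6 sets cover everything (all 20 triples fall short), so 4 is minimum.

4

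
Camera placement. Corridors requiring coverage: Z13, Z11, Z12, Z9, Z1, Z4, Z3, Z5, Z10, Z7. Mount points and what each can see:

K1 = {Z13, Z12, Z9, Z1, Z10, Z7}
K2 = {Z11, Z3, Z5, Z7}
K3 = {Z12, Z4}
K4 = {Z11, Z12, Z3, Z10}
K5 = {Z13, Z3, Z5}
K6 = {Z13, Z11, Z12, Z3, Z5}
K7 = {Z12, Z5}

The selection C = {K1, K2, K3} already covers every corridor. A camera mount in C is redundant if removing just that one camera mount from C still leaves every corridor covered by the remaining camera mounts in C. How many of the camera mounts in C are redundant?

0

Drop K1: Z13, Z9, Z1, Z10 uncovered — not redundant.
Drop K2: Z11, Z3, Z5 uncovered — not redundant.
Drop K3: Z4 uncovered — not redundant.
None of the camera mounts in C is redundant.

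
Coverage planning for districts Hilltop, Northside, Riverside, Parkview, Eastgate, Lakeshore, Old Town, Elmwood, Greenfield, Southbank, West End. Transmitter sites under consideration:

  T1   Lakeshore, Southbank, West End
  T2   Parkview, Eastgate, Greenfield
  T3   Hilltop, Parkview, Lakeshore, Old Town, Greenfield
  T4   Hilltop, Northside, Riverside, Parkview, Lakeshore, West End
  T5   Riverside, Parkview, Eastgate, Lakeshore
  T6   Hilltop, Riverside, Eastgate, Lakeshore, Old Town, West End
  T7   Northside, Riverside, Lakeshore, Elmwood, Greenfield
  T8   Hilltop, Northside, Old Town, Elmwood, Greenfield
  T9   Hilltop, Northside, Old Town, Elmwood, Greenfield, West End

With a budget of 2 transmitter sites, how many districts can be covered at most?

10

Choosing T5, T9 covers {Hilltop, Northside, Riverside, Parkview, Eastgate, Lakeshore, Old Town, Elmwood, Greenfield, West End} — 10 districts.
No choice of 2 transmitter sites does better; here Southbank is left uncovered.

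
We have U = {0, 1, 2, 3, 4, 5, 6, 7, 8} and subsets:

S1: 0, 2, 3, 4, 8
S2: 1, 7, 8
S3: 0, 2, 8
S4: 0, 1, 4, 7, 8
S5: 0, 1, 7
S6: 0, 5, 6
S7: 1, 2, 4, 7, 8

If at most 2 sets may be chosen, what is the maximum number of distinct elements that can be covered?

Choosing S6, S7 covers {0, 1, 2, 4, 5, 6, 7, 8} — 8 elements.
No choice of 2 sets does better; here 3 is left uncovered.

8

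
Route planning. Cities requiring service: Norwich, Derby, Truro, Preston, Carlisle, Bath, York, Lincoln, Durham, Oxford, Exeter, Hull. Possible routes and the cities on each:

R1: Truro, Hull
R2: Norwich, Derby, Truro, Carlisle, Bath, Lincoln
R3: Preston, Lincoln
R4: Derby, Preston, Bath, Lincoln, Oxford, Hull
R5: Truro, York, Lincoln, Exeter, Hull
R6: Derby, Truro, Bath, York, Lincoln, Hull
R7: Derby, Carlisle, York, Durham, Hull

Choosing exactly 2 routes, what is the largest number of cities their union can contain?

9

Choosing R2, R4 covers {Norwich, Derby, Truro, Preston, Carlisle, Bath, Lincoln, Oxford, Hull} — 9 cities.
No choice of 2 routes does better; here York, Durham, Exeter are left uncovered.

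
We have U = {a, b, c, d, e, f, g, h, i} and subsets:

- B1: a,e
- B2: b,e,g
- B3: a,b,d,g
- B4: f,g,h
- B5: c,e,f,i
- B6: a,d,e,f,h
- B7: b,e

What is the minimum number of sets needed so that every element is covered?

3

B2, B5, B6 together cover {a, b, c, d, e, f, g, h, i} — every element.
No 2 of the 7 sets cover everything (all 21 pairs fall short), so 3 is minimum.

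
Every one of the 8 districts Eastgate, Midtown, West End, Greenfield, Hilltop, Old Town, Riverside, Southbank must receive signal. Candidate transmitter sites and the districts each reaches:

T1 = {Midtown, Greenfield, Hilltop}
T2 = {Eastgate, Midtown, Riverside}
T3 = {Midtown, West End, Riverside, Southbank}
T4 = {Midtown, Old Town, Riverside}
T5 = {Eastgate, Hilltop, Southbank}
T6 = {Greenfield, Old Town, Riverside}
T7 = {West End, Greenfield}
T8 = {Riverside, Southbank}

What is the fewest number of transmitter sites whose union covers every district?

3

T3, T5, T6 together cover {Eastgate, Midtown, West End, Greenfield, Hilltop, Old Town, Riverside, Southbank} — every district.
No 2 of the 8 transmitter sites cover everything (all 28 pairs fall short), so 3 is minimum.
Greedy (largest uncovered first) would take T3, T1, T2, T4 — 4 transmitter sites — but 3 suffice.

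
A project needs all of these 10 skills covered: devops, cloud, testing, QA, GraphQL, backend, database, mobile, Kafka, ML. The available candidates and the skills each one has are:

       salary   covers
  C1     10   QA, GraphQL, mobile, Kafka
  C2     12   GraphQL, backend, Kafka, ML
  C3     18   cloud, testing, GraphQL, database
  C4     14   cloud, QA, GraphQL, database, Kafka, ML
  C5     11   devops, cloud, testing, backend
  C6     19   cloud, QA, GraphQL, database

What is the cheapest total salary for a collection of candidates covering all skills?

35

C1, C4, C5 cover every skill at salary 10 + 14 + 11 = 35.
Any cover uses at least 3 candidates; among all covering selections none totals below 35.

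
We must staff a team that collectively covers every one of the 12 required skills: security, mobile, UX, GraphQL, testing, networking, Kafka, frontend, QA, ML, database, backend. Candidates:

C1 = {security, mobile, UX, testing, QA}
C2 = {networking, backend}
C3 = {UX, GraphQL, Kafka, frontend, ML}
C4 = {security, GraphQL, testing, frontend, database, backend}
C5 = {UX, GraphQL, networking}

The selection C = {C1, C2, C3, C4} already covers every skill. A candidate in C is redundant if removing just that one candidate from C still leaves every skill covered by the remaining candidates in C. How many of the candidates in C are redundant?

0

Drop C1: mobile, QA uncovered — not redundant.
Drop C2: networking uncovered — not redundant.
Drop C3: Kafka, ML uncovered — not redundant.
Drop C4: database uncovered — not redundant.
None of the candidates in C is redundant.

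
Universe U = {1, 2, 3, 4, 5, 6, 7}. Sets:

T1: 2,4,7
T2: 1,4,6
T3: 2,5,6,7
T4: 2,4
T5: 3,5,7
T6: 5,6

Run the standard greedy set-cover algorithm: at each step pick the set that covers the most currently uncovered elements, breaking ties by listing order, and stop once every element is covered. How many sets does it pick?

Pick 1: T3 covers 4 new elements (2, 5, 6, 7).
Pick 2: T2 covers 2 new elements (1, 4).
Pick 3: T5 covers 1 new elements (3).
Greedy uses 3 sets.

3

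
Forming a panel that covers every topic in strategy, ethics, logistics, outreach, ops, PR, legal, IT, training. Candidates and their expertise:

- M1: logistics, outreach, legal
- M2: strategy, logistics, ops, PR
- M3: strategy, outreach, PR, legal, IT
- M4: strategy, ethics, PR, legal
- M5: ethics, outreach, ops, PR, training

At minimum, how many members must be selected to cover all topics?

M1, M3, M5 together cover {strategy, ethics, logistics, outreach, ops, PR, legal, IT, training} — every topic.
No 2 of the 5 members cover everything (all 10 pairs fall short), so 3 is minimum.

3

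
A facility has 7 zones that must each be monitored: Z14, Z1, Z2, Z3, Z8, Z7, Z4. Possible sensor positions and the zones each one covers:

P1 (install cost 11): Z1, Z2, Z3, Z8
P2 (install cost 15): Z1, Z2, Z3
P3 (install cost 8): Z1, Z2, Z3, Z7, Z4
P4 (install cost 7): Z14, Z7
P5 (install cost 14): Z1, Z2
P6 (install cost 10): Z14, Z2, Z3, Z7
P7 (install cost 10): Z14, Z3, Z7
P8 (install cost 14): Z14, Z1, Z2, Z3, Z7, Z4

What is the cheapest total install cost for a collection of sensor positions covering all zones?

P1, P8 cover every zone at install cost 11 + 14 = 25.
Any cover uses at least 2 sensor positions; among all covering selections none totals below 25.

25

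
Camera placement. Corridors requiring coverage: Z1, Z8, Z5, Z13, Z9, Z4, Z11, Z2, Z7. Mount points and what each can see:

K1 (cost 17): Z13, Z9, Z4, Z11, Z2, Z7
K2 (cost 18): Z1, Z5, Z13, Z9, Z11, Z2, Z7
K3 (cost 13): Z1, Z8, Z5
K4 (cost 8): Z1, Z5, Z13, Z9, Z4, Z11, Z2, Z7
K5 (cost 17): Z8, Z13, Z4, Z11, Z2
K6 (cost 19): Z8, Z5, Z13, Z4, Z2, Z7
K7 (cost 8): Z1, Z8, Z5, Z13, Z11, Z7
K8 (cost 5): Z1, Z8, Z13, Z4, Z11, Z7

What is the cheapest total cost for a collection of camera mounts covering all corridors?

K4, K8 cover every corridor at cost 8 + 5 = 13.
Any cover uses at least 2 camera mounts; among all covering selections none totals below 13.

13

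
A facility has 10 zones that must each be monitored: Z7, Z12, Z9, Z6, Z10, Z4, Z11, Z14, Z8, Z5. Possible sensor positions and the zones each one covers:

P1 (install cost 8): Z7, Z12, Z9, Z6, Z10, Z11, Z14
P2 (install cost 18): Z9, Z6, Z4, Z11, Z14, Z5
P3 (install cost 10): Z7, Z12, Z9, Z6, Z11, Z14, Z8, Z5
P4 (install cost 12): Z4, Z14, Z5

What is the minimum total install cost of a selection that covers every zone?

30

P1, P3, P4 cover every zone at install cost 8 + 10 + 12 = 30.
Any cover uses at least 3 sensor positions; among all covering selections none totals below 30.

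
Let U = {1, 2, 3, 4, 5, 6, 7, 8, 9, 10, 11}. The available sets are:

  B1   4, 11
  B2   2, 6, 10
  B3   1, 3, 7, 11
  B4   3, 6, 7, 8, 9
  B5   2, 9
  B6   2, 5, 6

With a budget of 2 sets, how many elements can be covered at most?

Choosing B1, B4 covers {3, 4, 6, 7, 8, 9, 11} — 7 elements.
No choice of 2 sets does better; here 1, 2, 5, 10 are left uncovered.

7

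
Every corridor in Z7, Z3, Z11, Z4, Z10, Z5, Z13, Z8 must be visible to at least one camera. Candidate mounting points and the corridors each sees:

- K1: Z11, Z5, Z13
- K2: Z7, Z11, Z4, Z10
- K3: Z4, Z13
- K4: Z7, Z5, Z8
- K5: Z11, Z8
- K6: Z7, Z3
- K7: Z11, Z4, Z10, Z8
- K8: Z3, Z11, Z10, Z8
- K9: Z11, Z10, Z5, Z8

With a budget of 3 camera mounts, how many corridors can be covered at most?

Choosing K1, K2, K8 covers {Z7, Z3, Z11, Z4, Z10, Z5, Z13, Z8} — 8 corridors.
That is all 8 corridors.

8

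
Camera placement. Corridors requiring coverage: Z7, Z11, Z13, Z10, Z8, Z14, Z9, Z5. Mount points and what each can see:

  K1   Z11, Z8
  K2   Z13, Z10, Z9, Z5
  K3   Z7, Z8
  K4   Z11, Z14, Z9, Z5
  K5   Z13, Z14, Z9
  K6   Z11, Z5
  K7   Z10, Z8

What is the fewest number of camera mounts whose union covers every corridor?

3

K2, K3, K4 together cover {Z7, Z11, Z13, Z10, Z8, Z14, Z9, Z5} — every corridor.
No 2 of the 7 camera mounts cover everything (all 21 pairs fall short), so 3 is minimum.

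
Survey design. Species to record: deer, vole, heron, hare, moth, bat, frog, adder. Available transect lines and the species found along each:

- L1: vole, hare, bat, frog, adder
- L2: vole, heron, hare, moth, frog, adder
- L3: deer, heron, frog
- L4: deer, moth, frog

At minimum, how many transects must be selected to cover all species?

L1, L2, L3 together cover {deer, vole, heron, hare, moth, bat, frog, adder} — every species.
No 2 of the 4 transects cover everything (all 6 pairs fall short), so 3 is minimum.

3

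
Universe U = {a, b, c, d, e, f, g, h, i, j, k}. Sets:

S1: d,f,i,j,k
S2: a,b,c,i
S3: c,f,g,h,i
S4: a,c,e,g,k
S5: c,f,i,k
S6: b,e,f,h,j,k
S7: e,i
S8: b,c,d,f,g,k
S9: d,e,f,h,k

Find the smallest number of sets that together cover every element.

3

S1, S4, S6 together cover {a, b, c, d, e, f, g, h, i, j, k} — every element.
No 2 of the 9 sets cover everything (all 36 pairs fall short), so 3 is minimum.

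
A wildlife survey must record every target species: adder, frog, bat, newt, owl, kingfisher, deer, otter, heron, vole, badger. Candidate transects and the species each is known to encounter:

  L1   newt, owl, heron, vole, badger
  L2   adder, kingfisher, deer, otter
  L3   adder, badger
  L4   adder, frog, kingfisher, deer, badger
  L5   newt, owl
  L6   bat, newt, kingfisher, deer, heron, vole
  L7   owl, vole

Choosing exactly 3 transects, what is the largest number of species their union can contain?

10

Choosing L1, L2, L4 covers {adder, frog, newt, owl, kingfisher, deer, otter, heron, vole, badger} — 10 species.
No choice of 3 transects does better; here bat is left uncovered.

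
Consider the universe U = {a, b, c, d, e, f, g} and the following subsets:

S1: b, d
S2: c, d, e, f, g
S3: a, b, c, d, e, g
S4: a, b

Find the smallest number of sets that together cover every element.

S2, S3 together cover {a, b, c, d, e, f, g} — every element.
No single set contains all 7 elements, so 2 is optimal.

2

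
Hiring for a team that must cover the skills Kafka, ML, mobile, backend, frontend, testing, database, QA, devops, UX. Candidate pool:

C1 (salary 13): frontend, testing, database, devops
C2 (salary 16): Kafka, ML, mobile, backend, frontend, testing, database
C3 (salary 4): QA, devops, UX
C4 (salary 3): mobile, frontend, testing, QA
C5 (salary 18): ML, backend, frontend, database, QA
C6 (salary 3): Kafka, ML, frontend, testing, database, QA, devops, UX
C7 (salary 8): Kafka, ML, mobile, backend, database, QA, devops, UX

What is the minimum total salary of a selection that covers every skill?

C4, C7 cover every skill at salary 3 + 8 = 11.
Any cover uses at least 2 candidates; among all covering selections none totals below 11.
Greedy by coverage-per-salary would pick C6, C4, C7 for 14 — worse than the optimum 11.

11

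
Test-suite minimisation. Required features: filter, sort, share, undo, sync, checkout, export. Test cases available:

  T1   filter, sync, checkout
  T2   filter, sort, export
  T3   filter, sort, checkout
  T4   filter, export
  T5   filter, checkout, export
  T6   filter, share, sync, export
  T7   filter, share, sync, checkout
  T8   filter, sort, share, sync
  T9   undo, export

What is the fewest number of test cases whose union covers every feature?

T1, T8, T9 together cover {filter, sort, share, undo, sync, checkout, export} — every feature.
No 2 of the 9 test cases cover everything (all 36 pairs fall short), so 3 is minimum.

3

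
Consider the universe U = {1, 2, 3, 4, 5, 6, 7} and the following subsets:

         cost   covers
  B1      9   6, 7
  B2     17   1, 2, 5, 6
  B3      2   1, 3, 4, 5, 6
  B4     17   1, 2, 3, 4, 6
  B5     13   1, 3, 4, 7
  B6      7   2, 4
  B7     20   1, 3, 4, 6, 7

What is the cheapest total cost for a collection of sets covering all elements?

18

B1, B3, B6 cover every element at cost 9 + 2 + 7 = 18.
Any cover uses at least 2 sets; among all covering selections none totals below 18.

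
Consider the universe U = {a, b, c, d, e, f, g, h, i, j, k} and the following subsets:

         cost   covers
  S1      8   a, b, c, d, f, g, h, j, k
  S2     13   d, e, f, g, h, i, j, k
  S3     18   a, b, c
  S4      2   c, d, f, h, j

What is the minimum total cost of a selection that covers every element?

21

S1, S2 cover every element at cost 8 + 13 = 21.
Any cover uses at least 2 sets; among all covering selections none totals below 21.
Greedy by coverage-per-cost would pick S4, S1, S2 for 23 — worse than the optimum 21.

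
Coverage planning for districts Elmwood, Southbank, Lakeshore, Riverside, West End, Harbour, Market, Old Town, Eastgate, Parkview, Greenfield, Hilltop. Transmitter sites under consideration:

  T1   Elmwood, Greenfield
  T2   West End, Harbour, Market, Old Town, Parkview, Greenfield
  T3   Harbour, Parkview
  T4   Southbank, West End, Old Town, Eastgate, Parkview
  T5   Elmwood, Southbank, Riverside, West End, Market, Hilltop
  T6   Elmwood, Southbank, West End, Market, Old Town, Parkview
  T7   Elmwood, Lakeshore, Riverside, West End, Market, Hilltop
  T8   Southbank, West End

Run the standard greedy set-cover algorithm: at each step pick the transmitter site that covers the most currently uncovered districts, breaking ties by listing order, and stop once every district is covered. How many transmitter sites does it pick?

4

Pick 1: T2 covers 6 new districts (West End, Harbour, Market, Old Town, Parkview, Greenfield).
Pick 2: T5 covers 4 new districts (Elmwood, Southbank, Riverside, Hilltop).
Pick 3: T4 covers 1 new districts (Eastgate).
Pick 4: T7 covers 1 new districts (Lakeshore).
Greedy uses 4 transmitter sites. (The true minimum is 3.)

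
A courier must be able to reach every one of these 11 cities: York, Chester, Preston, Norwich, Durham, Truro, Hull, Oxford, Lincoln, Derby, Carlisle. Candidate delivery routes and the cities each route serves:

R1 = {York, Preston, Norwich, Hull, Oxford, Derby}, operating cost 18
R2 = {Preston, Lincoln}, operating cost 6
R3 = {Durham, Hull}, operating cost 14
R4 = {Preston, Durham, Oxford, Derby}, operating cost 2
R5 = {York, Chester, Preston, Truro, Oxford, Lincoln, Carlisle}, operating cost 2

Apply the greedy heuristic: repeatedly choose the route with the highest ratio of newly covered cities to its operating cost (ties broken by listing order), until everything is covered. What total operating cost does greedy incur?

Pick 1: R5 adds 7 new (York, Chester, Preston, Truro, Oxford, Lincoln, Carlisle) at operating cost 2 (ratio 7/2).
Pick 2: R4 adds 2 new (Durham, Derby) at operating cost 2 (ratio 2/2).
Pick 3: R1 adds 2 new (Norwich, Hull) at operating cost 18 (ratio 2/18).
Greedy total operating cost: 2 + 2 + 18 = 22.

22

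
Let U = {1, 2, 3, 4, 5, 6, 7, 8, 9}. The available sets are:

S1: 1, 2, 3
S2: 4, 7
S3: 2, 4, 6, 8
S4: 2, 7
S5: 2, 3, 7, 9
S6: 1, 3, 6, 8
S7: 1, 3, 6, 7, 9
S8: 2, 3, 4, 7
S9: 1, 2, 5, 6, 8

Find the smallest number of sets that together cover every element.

S2, S5, S9 together cover {1, 2, 3, 4, 5, 6, 7, 8, 9} — every element.
No 2 of the 9 sets cover everything (all 36 pairs fall short), so 3 is minimum.

3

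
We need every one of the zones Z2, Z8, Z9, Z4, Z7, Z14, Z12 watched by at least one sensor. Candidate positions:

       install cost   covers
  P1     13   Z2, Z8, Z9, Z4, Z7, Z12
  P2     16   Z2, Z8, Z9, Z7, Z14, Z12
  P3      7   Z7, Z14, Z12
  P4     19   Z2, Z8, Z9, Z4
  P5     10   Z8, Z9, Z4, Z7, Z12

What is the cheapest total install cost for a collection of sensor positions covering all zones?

20

P1, P3 cover every zone at install cost 13 + 7 = 20.
Any cover uses at least 2 sensor positions; among all covering selections none totals below 20.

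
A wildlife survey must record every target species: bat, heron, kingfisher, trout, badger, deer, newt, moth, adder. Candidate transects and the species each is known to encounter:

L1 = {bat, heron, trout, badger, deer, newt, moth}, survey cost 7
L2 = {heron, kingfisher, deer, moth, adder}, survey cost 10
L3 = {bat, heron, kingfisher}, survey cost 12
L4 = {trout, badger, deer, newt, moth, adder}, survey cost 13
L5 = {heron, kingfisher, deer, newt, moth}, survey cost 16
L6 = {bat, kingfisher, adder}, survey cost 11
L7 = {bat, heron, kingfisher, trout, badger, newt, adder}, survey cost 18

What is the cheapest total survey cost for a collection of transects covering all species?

L1, L2 cover every species at survey cost 7 + 10 = 17.
Any cover uses at least 2 transects; among all covering selections none totals below 17.

17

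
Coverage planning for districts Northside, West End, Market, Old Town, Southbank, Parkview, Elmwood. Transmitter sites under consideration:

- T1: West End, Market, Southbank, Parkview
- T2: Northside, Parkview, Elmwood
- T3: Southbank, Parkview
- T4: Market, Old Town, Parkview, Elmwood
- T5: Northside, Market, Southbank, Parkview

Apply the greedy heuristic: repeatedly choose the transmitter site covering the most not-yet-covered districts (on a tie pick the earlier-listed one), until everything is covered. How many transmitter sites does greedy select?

3

Pick 1: T1 covers 4 new districts (West End, Market, Southbank, Parkview).
Pick 2: T2 covers 2 new districts (Northside, Elmwood).
Pick 3: T4 covers 1 new districts (Old Town).
Greedy uses 3 transmitter sites.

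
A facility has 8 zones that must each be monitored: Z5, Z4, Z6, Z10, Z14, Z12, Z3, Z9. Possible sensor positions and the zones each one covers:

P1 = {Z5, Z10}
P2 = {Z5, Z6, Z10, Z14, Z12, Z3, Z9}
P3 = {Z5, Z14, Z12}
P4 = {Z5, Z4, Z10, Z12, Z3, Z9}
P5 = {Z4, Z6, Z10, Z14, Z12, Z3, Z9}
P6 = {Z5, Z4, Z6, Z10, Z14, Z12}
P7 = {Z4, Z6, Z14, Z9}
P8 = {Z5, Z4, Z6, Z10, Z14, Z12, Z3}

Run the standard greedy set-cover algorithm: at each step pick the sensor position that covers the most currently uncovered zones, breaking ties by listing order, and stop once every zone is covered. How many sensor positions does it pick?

Pick 1: P2 covers 7 new zones (Z5, Z6, Z10, Z14, Z12, Z3, Z9).
Pick 2: P4 covers 1 new zones (Z4).
Greedy uses 2 sensor positions.

2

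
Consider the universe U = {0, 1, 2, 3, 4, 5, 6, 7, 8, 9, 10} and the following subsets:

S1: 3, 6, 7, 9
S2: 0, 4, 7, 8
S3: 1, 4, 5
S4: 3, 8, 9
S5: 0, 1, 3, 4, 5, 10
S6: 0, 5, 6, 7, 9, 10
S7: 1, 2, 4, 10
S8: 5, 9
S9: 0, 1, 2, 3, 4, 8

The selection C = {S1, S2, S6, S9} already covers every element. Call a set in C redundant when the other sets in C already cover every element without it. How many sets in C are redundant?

2

Drop S1: the rest still cover every element — redundant.
Drop S2: the rest still cover every element — redundant.
Drop S6: 5, 10 uncovered — not redundant.
Drop S9: 1, 2 uncovered — not redundant.
2 redundant: S1, S2.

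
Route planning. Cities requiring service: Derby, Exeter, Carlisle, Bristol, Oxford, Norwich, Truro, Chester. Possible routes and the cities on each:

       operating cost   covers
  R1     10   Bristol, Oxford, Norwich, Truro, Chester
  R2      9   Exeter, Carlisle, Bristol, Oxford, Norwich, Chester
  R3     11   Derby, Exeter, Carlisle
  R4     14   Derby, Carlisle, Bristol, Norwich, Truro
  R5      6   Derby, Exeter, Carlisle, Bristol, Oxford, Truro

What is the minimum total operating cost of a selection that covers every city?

R2, R5 cover every city at operating cost 9 + 6 = 15.
Any cover uses at least 2 routes; among all covering selections none totals below 15.

15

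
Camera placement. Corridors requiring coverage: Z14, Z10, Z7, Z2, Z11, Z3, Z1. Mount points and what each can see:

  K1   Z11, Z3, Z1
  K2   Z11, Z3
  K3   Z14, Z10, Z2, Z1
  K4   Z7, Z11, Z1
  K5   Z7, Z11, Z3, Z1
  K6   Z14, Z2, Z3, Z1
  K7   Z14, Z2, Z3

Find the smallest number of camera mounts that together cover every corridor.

2

K3, K5 together cover {Z14, Z10, Z7, Z2, Z11, Z3, Z1} — every corridor.
No single camera mount contains all 7 corridors, so 2 is optimal.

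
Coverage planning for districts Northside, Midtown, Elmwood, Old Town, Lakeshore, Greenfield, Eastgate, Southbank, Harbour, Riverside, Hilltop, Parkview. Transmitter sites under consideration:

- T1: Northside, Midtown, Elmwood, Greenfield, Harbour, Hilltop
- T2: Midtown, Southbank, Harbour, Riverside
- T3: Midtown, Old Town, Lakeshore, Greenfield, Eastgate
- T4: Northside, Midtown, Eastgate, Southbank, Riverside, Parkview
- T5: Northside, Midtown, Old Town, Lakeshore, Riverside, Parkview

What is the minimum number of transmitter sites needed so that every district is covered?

T1, T3, T4 together cover {Northside, Midtown, Elmwood, Old Town, Lakeshore, Greenfield, Eastgate, Southbank, Harbour, Riverside, Hilltop, Parkview} — every district.
No 2 of the 5 transmitter sites cover everything (all 10 pairs fall short), so 3 is minimum.

3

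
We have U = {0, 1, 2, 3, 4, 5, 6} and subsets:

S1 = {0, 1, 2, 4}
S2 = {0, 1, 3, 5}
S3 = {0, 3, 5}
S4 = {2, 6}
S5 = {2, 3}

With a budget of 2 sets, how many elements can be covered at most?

6

Choosing S1, S2 covers {0, 1, 2, 3, 4, 5} — 6 elements.
No choice of 2 sets does better; here 6 is left uncovered.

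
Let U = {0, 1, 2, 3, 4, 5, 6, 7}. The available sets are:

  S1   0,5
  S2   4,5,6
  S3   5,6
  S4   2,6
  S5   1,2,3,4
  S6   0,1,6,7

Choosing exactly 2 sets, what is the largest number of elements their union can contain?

7

Choosing S5, S6 covers {0, 1, 2, 3, 4, 6, 7} — 7 elements.
No choice of 2 sets does better; here 5 is left uncovered.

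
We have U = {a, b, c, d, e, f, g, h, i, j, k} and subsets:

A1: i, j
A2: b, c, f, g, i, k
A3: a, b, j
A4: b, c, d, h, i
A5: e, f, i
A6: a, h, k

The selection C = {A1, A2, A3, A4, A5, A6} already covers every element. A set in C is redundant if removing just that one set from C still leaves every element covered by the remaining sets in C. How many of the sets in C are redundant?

Drop A1: the rest still cover every element — redundant.
Drop A2: g uncovered — not redundant.
Drop A3: the rest still cover every element — redundant.
Drop A4: d uncovered — not redundant.
Drop A5: e uncovered — not redundant.
Drop A6: the rest still cover every element — redundant.
3 redundant: A1, A3, A6.

3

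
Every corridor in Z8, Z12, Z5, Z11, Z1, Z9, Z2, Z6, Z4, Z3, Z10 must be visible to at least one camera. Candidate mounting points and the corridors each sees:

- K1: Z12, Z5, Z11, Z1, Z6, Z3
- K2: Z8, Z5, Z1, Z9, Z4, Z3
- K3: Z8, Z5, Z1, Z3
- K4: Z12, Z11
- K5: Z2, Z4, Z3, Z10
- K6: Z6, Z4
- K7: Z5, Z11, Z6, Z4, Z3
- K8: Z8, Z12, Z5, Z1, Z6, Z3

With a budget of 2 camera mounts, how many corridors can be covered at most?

9

Choosing K1, K2 covers {Z8, Z12, Z5, Z11, Z1, Z9, Z6, Z4, Z3} — 9 corridors.
No choice of 2 camera mounts does better; here Z2, Z10 are left uncovered.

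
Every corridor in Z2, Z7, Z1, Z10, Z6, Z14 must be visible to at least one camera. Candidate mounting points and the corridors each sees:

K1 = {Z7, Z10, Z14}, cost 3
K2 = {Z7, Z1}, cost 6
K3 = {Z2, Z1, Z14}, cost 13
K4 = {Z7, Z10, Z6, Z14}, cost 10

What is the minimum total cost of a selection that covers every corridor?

23

K3, K4 cover every corridor at cost 13 + 10 = 23.
Any cover uses at least 2 camera mounts; among all covering selections none totals below 23.
Greedy by coverage-per-cost would pick K1, K2, K4, K3 for 32 — worse than the optimum 23.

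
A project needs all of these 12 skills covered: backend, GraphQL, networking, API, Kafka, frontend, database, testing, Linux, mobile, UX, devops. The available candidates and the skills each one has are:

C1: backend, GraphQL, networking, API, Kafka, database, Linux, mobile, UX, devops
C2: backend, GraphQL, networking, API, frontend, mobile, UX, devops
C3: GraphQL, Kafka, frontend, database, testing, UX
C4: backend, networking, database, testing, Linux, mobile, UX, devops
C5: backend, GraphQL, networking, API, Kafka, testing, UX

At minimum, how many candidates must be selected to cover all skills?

2

C1, C3 together cover {backend, GraphQL, networking, API, Kafka, frontend, database, testing, Linux, mobile, UX, devops} — every skill.
No single candidate contains all 12 skills, so 2 is optimal.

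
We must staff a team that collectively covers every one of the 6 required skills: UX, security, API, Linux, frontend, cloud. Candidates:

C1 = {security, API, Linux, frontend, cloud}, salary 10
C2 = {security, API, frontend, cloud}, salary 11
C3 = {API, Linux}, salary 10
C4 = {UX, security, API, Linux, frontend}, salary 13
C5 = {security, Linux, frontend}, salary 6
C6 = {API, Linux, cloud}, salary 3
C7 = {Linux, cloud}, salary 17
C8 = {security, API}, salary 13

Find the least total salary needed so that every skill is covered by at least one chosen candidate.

16

C4, C6 cover every skill at salary 13 + 3 = 16.
Any cover uses at least 2 candidates; among all covering selections none totals below 16.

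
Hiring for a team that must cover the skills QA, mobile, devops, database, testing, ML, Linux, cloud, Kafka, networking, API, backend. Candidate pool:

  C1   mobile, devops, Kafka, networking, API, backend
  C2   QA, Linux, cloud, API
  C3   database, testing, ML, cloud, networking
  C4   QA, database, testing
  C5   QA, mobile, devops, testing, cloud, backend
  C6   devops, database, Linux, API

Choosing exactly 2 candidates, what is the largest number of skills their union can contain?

10

Choosing C1, C3 covers {mobile, devops, database, testing, ML, cloud, Kafka, networking, API, backend} — 10 skills.
No choice of 2 candidates does better; here QA, Linux are left uncovered.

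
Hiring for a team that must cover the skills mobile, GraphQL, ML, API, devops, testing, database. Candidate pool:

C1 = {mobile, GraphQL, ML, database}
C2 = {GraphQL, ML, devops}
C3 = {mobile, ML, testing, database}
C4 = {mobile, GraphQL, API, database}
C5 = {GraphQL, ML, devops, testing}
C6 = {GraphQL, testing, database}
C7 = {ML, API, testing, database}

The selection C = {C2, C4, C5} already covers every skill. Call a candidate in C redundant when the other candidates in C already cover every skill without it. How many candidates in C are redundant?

Drop C2: the rest still cover every skill — redundant.
Drop C4: mobile, API, database uncovered — not redundant.
Drop C5: testing uncovered — not redundant.
1 redundant: C2.

1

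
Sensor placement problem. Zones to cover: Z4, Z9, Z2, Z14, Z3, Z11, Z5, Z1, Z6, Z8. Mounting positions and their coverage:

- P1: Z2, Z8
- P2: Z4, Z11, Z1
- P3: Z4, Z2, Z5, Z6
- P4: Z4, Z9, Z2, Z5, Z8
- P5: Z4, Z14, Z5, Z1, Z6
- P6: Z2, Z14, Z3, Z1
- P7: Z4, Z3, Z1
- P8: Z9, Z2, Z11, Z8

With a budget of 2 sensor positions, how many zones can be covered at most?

9

Choosing P5, P8 covers {Z4, Z9, Z2, Z14, Z11, Z5, Z1, Z6, Z8} — 9 zones.
No choice of 2 sensor positions does better; here Z3 is left uncovered.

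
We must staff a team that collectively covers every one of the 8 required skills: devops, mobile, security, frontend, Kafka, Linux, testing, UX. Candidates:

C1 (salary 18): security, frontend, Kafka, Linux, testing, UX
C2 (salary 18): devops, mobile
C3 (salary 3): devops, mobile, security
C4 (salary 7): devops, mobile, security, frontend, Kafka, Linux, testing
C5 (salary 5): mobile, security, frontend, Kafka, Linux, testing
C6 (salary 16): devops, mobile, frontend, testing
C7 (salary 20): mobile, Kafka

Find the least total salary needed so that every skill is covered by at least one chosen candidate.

21

C1, C3 cover every skill at salary 18 + 3 = 21.
Any cover uses at least 2 candidates; among all covering selections none totals below 21.
Greedy by coverage-per-salary would pick C5, C3, C1 for 26 — worse than the optimum 21.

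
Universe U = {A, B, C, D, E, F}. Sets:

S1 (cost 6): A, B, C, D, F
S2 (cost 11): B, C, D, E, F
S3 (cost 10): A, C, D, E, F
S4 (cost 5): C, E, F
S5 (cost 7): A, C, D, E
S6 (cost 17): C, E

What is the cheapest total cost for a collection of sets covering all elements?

S1, S4 cover every element at cost 6 + 5 = 11.
Any cover uses at least 2 sets; among all covering selections none totals below 11.

11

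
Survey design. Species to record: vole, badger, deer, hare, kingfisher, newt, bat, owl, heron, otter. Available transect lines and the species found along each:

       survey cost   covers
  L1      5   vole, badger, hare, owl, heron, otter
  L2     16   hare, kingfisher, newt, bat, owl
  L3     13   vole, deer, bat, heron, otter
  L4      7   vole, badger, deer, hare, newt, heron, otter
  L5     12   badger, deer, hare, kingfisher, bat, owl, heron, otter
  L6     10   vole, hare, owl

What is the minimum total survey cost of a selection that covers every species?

L4, L5 cover every species at survey cost 7 + 12 = 19.
Any cover uses at least 2 transects; among all covering selections none totals below 19.
Greedy by coverage-per-survey cost would pick L1, L4, L5 for 24 — worse than the optimum 19.

19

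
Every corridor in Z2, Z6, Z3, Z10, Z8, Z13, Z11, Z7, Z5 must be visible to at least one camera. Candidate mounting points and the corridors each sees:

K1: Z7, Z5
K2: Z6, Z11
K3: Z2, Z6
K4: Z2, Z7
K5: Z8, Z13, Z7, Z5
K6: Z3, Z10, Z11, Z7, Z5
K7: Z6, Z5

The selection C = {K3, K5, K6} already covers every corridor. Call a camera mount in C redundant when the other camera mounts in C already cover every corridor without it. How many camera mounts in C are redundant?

Drop K3: Z2, Z6 uncovered — not redundant.
Drop K5: Z8, Z13 uncovered — not redundant.
Drop K6: Z3, Z10, Z11 uncovered — not redundant.
None of the camera mounts in C is redundant.

0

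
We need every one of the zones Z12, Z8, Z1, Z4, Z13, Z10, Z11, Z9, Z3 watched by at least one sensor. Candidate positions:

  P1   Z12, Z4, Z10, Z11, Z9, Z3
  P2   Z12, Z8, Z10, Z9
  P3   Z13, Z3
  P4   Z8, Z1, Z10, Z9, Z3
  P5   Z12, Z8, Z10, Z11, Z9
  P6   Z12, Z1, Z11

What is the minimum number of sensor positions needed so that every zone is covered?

3

P1, P3, P4 together cover {Z12, Z8, Z1, Z4, Z13, Z10, Z11, Z9, Z3} — every zone.
No 2 of the 6 sensor positions cover everything (all 15 pairs fall short), so 3 is minimum.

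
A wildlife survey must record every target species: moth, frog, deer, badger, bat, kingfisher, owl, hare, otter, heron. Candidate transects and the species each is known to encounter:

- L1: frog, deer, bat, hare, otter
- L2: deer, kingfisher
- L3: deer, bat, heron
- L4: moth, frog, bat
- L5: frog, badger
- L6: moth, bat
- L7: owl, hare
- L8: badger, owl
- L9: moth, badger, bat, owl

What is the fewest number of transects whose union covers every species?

4

L1, L2, L3, L9 together cover {moth, frog, deer, badger, bat, kingfisher, owl, hare, otter, heron} — every species.
No 3 of the 9 transects cover everything (all 84 triples fall short), so 4 is minimum.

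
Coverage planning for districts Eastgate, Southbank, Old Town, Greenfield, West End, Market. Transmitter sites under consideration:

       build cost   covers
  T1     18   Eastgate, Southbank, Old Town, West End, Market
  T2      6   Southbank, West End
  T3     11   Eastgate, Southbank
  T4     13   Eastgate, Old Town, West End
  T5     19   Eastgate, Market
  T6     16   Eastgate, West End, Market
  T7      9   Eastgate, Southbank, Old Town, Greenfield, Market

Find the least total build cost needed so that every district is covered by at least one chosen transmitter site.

T2, T7 cover every district at build cost 6 + 9 = 15.
Any cover uses at least 2 transmitter sites; among all covering selections none totals below 15.

15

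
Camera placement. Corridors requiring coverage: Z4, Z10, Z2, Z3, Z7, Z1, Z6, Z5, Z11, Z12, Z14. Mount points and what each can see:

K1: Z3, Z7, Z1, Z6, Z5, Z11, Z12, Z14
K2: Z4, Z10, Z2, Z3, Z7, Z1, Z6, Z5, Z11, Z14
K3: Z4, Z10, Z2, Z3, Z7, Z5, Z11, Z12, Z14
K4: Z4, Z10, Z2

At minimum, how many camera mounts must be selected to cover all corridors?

K1, K2 together cover {Z4, Z10, Z2, Z3, Z7, Z1, Z6, Z5, Z11, Z12, Z14} — every corridor.
No single camera mount contains all 11 corridors, so 2 is optimal.

2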